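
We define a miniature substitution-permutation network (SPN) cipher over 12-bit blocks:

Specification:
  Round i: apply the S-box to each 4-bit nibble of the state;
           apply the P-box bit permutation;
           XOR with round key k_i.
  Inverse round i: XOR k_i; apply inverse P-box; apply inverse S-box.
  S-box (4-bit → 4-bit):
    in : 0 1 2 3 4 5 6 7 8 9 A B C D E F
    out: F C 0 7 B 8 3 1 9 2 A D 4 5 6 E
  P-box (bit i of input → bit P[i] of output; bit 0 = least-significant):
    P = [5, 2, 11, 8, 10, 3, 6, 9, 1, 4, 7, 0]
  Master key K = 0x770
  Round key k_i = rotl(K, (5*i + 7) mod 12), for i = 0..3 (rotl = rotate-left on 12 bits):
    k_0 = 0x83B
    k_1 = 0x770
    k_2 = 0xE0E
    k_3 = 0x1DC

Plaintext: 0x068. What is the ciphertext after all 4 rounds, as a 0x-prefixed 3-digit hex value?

s_0 = plaintext = 0x068
s_1 = Round(s_0, k_0) = 0xD80
s_2 = Round(s_1, k_1) = 0x8D6
s_3 = Round(s_2, k_2) = 0xA69
s_4 = Round(s_3, k_3) = 0x5C1

0x5C1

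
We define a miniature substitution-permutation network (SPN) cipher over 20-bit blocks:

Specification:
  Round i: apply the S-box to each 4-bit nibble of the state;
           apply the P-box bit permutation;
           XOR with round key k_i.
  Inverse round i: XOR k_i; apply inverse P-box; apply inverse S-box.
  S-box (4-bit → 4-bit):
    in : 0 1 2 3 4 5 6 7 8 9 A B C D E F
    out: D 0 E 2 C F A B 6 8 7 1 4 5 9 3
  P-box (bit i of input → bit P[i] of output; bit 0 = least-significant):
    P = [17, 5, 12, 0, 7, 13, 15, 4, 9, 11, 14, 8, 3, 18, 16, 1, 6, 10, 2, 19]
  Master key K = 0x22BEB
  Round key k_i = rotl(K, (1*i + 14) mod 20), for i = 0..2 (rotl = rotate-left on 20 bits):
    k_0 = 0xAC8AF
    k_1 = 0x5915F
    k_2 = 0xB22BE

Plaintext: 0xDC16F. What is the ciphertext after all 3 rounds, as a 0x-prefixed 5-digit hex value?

s_0 = plaintext = 0xDC16F
s_1 = Round(s_0, k_0) = 0x9E8DB
s_2 = Round(s_1, k_1) = 0xF59D5
s_3 = Round(s_2, k_2) = 0xCB755

0xCB755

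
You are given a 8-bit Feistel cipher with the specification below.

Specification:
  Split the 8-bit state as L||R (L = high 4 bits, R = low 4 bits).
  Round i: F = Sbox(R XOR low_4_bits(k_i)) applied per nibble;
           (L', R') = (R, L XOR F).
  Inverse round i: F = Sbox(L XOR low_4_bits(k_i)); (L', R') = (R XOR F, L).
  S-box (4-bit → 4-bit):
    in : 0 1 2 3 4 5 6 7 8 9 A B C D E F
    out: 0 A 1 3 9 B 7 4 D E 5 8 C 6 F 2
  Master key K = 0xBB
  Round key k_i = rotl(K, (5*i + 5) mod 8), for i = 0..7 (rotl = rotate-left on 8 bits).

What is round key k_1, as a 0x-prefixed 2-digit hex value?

K = 0xBB
k_0 = rotl(K, (5*0+5) mod 8) = rotl(K, 5) = 0x77
k_1 = rotl(K, (5*1+5) mod 8) = rotl(K, 2) = 0xEE

0xEE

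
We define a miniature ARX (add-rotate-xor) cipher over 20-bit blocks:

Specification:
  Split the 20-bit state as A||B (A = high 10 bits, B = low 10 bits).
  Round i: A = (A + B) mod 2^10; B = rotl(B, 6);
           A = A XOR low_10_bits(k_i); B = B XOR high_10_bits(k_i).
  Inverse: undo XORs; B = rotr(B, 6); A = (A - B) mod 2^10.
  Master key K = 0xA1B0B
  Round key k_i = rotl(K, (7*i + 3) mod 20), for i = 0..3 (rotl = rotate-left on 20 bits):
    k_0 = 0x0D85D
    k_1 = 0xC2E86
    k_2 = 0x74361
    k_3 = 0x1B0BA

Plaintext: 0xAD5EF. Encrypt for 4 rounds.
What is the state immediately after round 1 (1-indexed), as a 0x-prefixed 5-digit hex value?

0x3E7E8

s_0 = plaintext = 0xAD5EF
s_1 = Round(s_0, k_0) = 0x3E7E8
s_2 = Round(s_1, k_1) = 0x99D35
s_3 = Round(s_2, k_2) = 0x3F483
s_4 = Round(s_3, k_3) = 0x4E8A4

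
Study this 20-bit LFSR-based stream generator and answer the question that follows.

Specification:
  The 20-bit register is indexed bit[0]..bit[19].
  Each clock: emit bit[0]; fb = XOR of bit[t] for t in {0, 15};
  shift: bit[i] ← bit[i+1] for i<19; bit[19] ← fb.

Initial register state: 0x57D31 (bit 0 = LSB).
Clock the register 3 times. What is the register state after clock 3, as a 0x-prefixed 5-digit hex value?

0x6AFA6

reg_0 = 0x57D31
clock 1: out=1, reg = 0xABE98
clock 2: out=0, reg = 0xD5F4C
clock 3: out=0, reg = 0x6AFA6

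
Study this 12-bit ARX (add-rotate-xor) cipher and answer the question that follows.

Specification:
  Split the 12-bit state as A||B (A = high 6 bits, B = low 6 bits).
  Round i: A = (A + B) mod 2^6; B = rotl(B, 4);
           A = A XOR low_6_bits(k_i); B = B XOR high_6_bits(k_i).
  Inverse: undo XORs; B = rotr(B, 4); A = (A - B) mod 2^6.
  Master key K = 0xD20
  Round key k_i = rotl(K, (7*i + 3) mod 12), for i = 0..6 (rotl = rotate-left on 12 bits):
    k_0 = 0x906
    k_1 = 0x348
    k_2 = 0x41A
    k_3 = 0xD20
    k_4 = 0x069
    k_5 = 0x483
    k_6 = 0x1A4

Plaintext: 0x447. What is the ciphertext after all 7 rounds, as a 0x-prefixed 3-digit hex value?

0xC37

s_0 = plaintext = 0x447
s_1 = Round(s_0, k_0) = 0x795
s_2 = Round(s_1, k_1) = 0xED8
s_3 = Round(s_2, k_2) = 0x256
s_4 = Round(s_3, k_3) = 0xFD1
s_5 = Round(s_4, k_4) = 0xE55
s_6 = Round(s_5, k_5) = 0x347
s_7 = Round(s_6, k_6) = 0xC37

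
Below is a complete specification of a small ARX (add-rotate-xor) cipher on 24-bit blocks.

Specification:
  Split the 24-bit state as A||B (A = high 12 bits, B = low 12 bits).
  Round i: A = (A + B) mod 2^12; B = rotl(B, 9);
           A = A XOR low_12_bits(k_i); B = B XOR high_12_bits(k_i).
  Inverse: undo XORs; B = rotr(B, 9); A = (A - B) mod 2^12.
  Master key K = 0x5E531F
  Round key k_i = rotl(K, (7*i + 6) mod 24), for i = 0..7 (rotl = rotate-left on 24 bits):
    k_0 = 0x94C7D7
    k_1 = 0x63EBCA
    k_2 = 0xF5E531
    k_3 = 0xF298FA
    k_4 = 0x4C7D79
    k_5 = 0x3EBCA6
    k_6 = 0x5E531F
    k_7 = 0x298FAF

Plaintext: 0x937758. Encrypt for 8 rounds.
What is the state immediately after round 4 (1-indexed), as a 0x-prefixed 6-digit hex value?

s_0 = plaintext = 0x937758
s_1 = Round(s_0, k_0) = 0x7589A7
s_2 = Round(s_1, k_1) = 0xB3590A
s_3 = Round(s_2, k_2) = 0x10EA7F
s_4 = Round(s_3, k_3) = 0x377066
s_5 = Round(s_4, k_4) = 0xEA48CB
s_6 = Round(s_5, k_5) = 0xBC94F2
s_7 = Round(s_6, k_6) = 0x3A417B
s_8 = Round(s_7, k_7) = 0xAB04B7

0x377066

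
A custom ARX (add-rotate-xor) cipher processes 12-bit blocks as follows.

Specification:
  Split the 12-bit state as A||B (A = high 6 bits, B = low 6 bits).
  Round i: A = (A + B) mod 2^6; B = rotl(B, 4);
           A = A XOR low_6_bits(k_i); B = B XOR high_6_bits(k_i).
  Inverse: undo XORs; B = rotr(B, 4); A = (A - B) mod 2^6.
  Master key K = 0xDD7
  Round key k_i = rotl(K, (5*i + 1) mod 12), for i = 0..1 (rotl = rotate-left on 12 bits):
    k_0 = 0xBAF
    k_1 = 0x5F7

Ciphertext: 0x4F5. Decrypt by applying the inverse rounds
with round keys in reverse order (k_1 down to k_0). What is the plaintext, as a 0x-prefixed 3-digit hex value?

0x8D2

s_0 = ciphertext = 0x4F5
s_1 = InvRound(s_0, k_1) = 0x68A
s_2 = InvRound(s_1, k_0) = 0x8D2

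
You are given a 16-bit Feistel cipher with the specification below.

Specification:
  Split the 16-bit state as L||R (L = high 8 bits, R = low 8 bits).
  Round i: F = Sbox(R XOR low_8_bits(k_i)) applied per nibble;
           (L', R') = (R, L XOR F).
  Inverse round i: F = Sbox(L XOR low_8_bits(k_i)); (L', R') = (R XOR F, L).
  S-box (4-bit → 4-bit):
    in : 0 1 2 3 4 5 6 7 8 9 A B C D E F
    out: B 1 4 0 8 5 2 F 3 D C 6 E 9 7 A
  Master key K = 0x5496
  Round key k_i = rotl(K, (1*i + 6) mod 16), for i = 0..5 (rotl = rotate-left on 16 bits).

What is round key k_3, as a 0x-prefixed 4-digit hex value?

0x2CA9

K = 0x5496
k_0 = rotl(K, (1*0+6) mod 16) = rotl(K, 6) = 0x2595
k_1 = rotl(K, (1*1+6) mod 16) = rotl(K, 7) = 0x4B2A
k_2 = rotl(K, (1*2+6) mod 16) = rotl(K, 8) = 0x9654
k_3 = rotl(K, (1*3+6) mod 16) = rotl(K, 9) = 0x2CA9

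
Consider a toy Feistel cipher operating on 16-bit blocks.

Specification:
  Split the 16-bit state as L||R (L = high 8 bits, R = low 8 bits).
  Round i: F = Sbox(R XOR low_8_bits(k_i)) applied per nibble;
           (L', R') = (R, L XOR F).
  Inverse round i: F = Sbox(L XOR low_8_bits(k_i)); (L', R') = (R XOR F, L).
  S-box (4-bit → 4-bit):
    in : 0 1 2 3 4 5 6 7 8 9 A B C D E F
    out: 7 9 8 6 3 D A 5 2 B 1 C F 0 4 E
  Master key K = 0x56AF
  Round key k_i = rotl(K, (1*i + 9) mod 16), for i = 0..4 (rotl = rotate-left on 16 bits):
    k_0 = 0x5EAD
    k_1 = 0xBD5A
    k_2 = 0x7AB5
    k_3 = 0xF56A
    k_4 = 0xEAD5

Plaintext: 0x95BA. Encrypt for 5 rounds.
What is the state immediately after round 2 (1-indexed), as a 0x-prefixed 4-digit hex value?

s_0 = plaintext = 0x95BA
s_1 = Round(s_0, k_0) = 0xBA00
s_2 = Round(s_1, k_1) = 0x006B
s_3 = Round(s_2, k_2) = 0x6B04
s_4 = Round(s_3, k_3) = 0x04CF
s_5 = Round(s_4, k_4) = 0xCF95

0x006B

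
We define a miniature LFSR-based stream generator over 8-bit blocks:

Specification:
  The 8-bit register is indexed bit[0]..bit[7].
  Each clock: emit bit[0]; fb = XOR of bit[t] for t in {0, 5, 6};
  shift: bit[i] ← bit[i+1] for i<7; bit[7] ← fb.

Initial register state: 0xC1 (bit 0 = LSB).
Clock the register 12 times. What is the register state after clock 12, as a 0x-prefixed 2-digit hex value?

0x7B

reg_0 = 0xC1
clock 1: out=1, reg = 0x60
clock 2: out=0, reg = 0x30
clock 3: out=0, reg = 0x98
clock 4: out=0, reg = 0x4C
clock 5: out=0, reg = 0xA6
clock 6: out=0, reg = 0xD3
clock 7: out=1, reg = 0x69
clock 8: out=1, reg = 0xB4
clock 9: out=0, reg = 0xDA
clock 10: out=0, reg = 0xED
clock 11: out=1, reg = 0xF6
clock 12: out=0, reg = 0x7B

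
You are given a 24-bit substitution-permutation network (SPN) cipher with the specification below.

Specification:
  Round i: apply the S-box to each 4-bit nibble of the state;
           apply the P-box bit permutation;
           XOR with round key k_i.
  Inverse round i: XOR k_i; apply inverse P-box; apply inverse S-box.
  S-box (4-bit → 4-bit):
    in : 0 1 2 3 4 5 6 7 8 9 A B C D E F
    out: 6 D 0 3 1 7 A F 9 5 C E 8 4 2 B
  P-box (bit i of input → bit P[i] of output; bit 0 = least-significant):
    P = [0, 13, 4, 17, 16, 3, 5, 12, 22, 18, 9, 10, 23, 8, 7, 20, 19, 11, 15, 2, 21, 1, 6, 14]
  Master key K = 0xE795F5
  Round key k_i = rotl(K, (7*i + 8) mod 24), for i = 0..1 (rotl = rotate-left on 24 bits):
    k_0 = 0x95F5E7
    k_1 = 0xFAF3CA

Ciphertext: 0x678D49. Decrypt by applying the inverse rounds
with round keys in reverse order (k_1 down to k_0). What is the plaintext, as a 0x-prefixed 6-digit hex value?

s_0 = ciphertext = 0x678D49
s_1 = InvRound(s_0, k_1) = 0x631B83
s_2 = InvRound(s_1, k_0) = 0x1B87D6

0x1B87D6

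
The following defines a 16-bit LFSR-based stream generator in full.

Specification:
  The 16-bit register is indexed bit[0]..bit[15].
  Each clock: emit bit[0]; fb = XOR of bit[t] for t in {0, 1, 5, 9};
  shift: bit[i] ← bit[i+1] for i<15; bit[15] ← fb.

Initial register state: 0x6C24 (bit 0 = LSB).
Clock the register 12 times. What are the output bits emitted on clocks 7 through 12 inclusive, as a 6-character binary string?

reg_0 = 0x6C24
clock 1: out=0, reg = 0xB612
clock 2: out=0, reg = 0x5B09
clock 3: out=1, reg = 0x2D84
clock 4: out=0, reg = 0x16C2
clock 5: out=0, reg = 0x0B61
clock 6: out=1, reg = 0x85B0
clock 7: out=0, reg = 0xC2D8
clock 8: out=0, reg = 0xE16C
clock 9: out=0, reg = 0xF0B6
clock 10: out=0, reg = 0x785B
clock 11: out=1, reg = 0x3C2D
clock 12: out=1, reg = 0x1E16

000011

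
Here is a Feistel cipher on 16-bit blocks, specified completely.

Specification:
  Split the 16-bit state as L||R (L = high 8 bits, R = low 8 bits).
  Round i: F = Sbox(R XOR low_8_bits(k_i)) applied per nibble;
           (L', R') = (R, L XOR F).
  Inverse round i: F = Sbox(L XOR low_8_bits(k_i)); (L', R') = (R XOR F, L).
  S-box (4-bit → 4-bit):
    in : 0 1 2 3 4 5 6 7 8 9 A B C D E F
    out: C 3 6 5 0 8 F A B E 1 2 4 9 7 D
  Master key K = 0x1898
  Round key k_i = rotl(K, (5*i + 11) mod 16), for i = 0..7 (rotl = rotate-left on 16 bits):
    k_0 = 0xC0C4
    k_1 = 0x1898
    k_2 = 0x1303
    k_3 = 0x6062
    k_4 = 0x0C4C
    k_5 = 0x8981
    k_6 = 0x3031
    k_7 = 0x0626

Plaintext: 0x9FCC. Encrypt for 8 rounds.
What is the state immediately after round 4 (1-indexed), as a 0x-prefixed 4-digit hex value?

s_0 = plaintext = 0x9FCC
s_1 = Round(s_0, k_0) = 0xCC54
s_2 = Round(s_1, k_1) = 0x5488
s_3 = Round(s_2, k_2) = 0x88E6
s_4 = Round(s_3, k_3) = 0xE638
s_5 = Round(s_4, k_4) = 0x3846
s_6 = Round(s_5, k_5) = 0x4672
s_7 = Round(s_6, k_6) = 0x7243
s_8 = Round(s_7, k_7) = 0x438A

0xE638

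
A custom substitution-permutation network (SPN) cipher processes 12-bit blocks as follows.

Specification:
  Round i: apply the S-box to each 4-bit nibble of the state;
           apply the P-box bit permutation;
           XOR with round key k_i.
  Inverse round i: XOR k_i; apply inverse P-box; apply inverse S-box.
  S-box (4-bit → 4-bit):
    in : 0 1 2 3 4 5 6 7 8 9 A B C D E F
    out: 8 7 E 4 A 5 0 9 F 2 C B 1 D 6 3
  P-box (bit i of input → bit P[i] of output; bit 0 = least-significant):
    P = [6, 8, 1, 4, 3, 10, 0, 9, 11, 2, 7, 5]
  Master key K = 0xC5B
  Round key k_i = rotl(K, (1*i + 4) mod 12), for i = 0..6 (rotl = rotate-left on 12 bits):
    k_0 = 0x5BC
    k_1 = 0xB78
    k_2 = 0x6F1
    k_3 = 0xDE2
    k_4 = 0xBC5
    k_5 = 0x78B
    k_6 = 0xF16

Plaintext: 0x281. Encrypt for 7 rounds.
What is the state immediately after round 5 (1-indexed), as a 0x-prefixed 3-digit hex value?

0x814

s_0 = plaintext = 0x281
s_1 = Round(s_0, k_0) = 0x253
s_2 = Round(s_1, k_1) = 0xBD7
s_3 = Round(s_2, k_2) = 0xC8C
s_4 = Round(s_3, k_3) = 0x3AB
s_5 = Round(s_4, k_4) = 0x814
s_6 = Round(s_5, k_5) = 0xA36
s_7 = Round(s_6, k_6) = 0xFB7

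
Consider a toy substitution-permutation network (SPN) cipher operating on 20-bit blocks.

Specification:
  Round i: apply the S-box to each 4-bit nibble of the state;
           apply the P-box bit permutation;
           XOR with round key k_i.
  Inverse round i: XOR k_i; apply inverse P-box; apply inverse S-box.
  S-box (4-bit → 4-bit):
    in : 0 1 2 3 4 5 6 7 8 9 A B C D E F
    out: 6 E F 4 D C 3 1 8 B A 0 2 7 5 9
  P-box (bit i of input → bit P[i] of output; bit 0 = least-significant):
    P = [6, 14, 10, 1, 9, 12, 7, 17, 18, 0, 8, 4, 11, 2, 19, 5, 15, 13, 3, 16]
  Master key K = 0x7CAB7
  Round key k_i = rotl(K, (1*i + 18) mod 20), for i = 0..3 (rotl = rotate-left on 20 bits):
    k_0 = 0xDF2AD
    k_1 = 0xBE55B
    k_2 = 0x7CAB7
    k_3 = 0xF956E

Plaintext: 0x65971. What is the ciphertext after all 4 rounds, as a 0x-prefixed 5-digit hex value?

s_0 = plaintext = 0x65971
s_1 = Round(s_0, k_0) = 0x1149E
s_2 = Round(s_1, k_1) = 0x4D227
s_3 = Round(s_2, k_2) = 0x8516A
s_4 = Round(s_3, k_3) = 0x6C65D

0x6C65D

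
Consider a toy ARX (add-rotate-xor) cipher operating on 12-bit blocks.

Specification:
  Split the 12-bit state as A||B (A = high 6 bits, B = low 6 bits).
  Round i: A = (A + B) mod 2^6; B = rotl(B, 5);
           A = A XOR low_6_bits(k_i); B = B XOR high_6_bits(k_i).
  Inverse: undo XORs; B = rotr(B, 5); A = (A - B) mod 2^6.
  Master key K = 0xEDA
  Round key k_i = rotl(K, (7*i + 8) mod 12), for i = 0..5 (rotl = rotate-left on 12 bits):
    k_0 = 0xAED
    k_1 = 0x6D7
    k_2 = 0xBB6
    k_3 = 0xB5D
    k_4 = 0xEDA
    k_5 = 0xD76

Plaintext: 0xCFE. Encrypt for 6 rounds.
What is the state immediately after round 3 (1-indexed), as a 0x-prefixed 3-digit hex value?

s_0 = plaintext = 0xCFE
s_1 = Round(s_0, k_0) = 0x734
s_2 = Round(s_1, k_1) = 0x1C1
s_3 = Round(s_2, k_2) = 0xF8E
s_4 = Round(s_3, k_3) = 0x46A
s_5 = Round(s_4, k_4) = 0x86E
s_6 = Round(s_5, k_5) = 0xE62

0xF8E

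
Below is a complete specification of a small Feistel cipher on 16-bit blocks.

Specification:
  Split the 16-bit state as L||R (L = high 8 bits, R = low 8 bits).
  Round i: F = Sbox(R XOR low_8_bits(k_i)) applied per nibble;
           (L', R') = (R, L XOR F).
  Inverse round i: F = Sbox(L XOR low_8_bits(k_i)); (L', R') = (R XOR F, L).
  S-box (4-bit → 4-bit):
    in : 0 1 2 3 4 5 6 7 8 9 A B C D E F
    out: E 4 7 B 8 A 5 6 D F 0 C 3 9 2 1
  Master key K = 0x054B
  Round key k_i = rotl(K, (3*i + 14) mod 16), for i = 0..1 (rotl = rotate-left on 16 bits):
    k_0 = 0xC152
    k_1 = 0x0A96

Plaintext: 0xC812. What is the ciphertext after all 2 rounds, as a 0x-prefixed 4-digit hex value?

s_0 = plaintext = 0xC812
s_1 = Round(s_0, k_0) = 0x1246
s_2 = Round(s_1, k_1) = 0x468C

0x468C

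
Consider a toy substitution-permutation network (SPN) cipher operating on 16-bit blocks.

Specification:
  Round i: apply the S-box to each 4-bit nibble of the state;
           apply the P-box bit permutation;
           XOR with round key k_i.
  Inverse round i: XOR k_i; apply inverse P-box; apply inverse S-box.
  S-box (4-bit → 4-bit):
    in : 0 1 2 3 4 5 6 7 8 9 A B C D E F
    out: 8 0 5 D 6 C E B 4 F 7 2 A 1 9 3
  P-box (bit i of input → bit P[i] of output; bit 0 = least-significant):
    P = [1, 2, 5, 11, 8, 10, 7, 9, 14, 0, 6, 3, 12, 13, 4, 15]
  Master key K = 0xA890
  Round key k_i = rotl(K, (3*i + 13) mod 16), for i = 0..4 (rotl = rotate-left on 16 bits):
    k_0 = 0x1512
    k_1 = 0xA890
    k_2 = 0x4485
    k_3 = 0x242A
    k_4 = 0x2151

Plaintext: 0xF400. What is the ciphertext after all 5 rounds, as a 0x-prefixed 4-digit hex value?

s_0 = plaintext = 0xF400
s_1 = Round(s_0, k_0) = 0x2F53
s_2 = Round(s_1, k_1) = 0xF223
s_3 = Round(s_2, k_2) = 0x3D67
s_4 = Round(s_3, k_3) = 0xFABC
s_5 = Round(s_4, k_4) = 0x5D14

0x5D14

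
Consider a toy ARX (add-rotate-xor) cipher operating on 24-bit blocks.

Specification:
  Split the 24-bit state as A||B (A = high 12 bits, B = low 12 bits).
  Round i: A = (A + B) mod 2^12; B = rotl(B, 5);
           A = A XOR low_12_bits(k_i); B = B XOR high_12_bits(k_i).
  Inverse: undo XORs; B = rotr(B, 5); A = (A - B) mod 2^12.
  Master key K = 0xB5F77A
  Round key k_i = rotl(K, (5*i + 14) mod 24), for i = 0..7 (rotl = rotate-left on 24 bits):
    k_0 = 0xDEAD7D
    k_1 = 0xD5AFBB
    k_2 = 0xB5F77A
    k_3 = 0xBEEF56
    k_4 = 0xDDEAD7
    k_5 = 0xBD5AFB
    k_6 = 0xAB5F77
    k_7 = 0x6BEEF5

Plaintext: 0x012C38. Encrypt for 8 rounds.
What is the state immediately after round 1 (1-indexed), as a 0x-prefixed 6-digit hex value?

0x137AF2

s_0 = plaintext = 0x012C38
s_1 = Round(s_0, k_0) = 0x137AF2
s_2 = Round(s_1, k_1) = 0x39230F
s_3 = Round(s_2, k_2) = 0x1DBAB9
s_4 = Round(s_3, k_3) = 0x3C2CDB
s_5 = Round(s_4, k_4) = 0xA4A6A7
s_6 = Round(s_5, k_5) = 0xA0AF38
s_7 = Round(s_6, k_6) = 0x635DAB
s_8 = Round(s_7, k_7) = 0xD153C5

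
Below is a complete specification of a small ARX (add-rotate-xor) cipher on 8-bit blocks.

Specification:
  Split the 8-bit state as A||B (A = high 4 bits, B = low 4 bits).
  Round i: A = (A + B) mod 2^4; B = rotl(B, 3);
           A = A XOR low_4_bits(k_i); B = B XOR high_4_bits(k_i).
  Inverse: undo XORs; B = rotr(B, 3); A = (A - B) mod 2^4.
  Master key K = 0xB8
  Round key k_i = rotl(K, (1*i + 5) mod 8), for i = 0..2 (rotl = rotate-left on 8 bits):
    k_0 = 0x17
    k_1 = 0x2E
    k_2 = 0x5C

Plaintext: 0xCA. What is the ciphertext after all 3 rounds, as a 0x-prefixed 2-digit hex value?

0x75

s_0 = plaintext = 0xCA
s_1 = Round(s_0, k_0) = 0x14
s_2 = Round(s_1, k_1) = 0xB0
s_3 = Round(s_2, k_2) = 0x75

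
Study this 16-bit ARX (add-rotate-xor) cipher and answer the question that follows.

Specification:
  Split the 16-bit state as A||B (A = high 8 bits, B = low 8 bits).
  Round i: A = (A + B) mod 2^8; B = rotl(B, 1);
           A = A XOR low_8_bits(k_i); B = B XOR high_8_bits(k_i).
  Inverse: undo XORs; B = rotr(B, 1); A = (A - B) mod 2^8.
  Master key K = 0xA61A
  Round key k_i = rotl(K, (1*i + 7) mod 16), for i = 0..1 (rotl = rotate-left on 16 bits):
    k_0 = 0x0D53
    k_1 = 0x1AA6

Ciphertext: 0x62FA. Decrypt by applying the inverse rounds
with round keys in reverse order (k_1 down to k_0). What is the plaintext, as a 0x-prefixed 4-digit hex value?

s_0 = ciphertext = 0x62FA
s_1 = InvRound(s_0, k_1) = 0x5470
s_2 = InvRound(s_1, k_0) = 0x49BE

0x49BE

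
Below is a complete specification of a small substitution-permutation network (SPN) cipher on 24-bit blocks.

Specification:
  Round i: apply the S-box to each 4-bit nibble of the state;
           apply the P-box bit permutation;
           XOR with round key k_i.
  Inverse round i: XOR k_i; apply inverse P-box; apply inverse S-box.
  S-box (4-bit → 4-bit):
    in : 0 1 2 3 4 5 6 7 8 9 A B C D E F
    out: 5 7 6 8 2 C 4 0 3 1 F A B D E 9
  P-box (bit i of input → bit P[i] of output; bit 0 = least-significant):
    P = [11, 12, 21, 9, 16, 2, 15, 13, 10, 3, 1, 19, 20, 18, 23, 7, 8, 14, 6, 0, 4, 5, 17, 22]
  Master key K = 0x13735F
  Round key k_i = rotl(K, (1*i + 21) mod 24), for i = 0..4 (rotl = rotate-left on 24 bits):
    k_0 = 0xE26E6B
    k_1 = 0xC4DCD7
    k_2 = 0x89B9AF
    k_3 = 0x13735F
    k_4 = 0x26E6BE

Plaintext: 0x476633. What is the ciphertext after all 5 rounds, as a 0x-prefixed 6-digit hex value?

s_0 = plaintext = 0x476633
s_1 = Round(s_0, k_0) = 0x624C49
s_2 = Round(s_1, k_1) = 0xCA909B
s_3 = Round(s_2, k_2) = 0xD8EEDC
s_4 = Round(s_3, k_3) = 0xDC88C5
s_5 = Round(s_4, k_4) = 0x5181A3

0x5181A3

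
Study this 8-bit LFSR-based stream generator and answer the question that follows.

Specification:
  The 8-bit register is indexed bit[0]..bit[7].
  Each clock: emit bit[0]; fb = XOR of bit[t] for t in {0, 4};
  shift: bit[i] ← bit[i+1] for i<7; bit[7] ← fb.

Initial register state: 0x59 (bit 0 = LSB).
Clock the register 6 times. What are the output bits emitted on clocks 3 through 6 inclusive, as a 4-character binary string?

reg_0 = 0x59
clock 1: out=1, reg = 0x2C
clock 2: out=0, reg = 0x16
clock 3: out=0, reg = 0x8B
clock 4: out=1, reg = 0xC5
clock 5: out=1, reg = 0xE2
clock 6: out=0, reg = 0x71

0110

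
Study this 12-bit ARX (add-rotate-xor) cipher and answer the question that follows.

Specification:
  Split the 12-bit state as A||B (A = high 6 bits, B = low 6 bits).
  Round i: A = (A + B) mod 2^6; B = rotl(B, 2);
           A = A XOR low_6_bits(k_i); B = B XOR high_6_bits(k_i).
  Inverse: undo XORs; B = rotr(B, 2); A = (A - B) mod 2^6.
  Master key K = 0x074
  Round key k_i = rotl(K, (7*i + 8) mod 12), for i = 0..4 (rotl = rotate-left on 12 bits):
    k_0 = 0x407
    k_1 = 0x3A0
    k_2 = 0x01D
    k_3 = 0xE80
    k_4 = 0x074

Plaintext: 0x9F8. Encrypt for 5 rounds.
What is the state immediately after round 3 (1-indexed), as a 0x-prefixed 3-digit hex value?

0xC44

s_0 = plaintext = 0x9F8
s_1 = Round(s_0, k_0) = 0x633
s_2 = Round(s_1, k_1) = 0xAC1
s_3 = Round(s_2, k_2) = 0xC44
s_4 = Round(s_3, k_3) = 0xD6A
s_5 = Round(s_4, k_4) = 0xAEB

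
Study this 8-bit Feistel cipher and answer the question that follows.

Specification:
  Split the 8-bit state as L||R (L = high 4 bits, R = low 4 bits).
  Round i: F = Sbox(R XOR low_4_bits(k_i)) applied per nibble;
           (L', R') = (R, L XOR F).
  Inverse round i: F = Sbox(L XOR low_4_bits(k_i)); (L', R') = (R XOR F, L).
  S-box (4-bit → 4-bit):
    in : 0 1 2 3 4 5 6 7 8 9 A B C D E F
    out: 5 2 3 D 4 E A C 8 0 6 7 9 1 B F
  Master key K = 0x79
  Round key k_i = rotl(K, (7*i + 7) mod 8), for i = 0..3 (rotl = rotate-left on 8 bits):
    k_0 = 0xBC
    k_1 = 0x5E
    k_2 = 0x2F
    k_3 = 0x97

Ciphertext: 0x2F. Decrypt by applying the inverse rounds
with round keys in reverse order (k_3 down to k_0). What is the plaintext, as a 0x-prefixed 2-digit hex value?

s_0 = ciphertext = 0x2F
s_1 = InvRound(s_0, k_3) = 0x12
s_2 = InvRound(s_1, k_2) = 0x91
s_3 = InvRound(s_2, k_1) = 0xD9
s_4 = InvRound(s_3, k_0) = 0xBD

0xBD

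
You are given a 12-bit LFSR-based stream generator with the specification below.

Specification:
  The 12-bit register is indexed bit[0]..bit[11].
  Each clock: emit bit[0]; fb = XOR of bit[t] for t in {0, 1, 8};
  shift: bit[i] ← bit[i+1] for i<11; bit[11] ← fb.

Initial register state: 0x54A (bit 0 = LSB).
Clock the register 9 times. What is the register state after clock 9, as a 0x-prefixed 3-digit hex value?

0xA52

reg_0 = 0x54A
clock 1: out=0, reg = 0x2A5
clock 2: out=1, reg = 0x952
clock 3: out=0, reg = 0x4A9
clock 4: out=1, reg = 0xA54
clock 5: out=0, reg = 0x52A
clock 6: out=0, reg = 0x295
clock 7: out=1, reg = 0x94A
clock 8: out=0, reg = 0x4A5
clock 9: out=1, reg = 0xA52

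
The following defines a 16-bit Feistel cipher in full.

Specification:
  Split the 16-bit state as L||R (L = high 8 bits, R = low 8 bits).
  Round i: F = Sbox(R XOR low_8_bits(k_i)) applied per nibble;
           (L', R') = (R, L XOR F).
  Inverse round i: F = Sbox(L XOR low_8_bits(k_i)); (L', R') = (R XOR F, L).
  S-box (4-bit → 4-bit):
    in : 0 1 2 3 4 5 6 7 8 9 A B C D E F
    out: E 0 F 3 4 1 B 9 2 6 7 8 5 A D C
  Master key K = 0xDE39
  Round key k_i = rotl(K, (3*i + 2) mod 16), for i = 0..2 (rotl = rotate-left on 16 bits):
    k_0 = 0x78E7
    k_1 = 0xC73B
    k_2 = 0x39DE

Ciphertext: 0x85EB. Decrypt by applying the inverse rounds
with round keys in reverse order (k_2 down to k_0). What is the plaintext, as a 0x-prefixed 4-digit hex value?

0xCDD7

s_0 = ciphertext = 0x85EB
s_1 = InvRound(s_0, k_2) = 0xF385
s_2 = InvRound(s_1, k_1) = 0xD7F3
s_3 = InvRound(s_2, k_0) = 0xCDD7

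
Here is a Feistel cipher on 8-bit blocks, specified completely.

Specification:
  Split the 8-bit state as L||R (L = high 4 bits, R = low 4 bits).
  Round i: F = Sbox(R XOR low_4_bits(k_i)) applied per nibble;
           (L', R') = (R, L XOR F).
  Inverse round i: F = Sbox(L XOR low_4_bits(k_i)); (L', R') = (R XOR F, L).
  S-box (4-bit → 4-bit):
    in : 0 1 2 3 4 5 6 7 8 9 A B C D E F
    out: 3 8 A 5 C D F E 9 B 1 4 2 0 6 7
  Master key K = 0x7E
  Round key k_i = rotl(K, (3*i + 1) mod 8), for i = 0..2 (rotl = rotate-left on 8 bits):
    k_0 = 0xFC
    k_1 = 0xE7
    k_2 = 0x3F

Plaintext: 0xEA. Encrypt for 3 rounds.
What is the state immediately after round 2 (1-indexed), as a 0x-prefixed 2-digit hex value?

0x15

s_0 = plaintext = 0xEA
s_1 = Round(s_0, k_0) = 0xA1
s_2 = Round(s_1, k_1) = 0x15
s_3 = Round(s_2, k_2) = 0x50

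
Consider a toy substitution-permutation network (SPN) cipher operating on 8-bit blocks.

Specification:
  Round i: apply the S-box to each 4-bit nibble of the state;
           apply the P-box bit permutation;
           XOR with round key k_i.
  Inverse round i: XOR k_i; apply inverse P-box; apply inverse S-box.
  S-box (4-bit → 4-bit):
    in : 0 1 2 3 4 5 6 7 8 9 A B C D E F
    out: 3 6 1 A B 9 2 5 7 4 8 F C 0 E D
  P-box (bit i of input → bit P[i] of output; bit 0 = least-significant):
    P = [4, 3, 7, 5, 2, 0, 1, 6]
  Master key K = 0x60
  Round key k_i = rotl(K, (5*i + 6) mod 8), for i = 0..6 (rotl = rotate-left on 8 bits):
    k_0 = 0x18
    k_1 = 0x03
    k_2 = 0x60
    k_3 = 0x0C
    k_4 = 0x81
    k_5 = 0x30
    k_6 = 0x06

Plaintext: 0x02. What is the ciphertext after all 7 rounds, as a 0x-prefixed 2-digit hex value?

0xB3

s_0 = plaintext = 0x02
s_1 = Round(s_0, k_0) = 0x0D
s_2 = Round(s_1, k_1) = 0x06
s_3 = Round(s_2, k_2) = 0x6D
s_4 = Round(s_3, k_3) = 0x0D
s_5 = Round(s_4, k_4) = 0x84
s_6 = Round(s_5, k_5) = 0x0F
s_7 = Round(s_6, k_6) = 0xB3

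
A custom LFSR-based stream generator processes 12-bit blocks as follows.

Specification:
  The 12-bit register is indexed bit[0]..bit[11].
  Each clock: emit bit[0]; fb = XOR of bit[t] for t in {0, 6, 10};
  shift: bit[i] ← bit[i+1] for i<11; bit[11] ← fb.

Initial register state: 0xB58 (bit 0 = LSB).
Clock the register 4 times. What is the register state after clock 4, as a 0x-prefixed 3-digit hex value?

0xBB5

reg_0 = 0xB58
clock 1: out=0, reg = 0xDAC
clock 2: out=0, reg = 0xED6
clock 3: out=0, reg = 0x76B
clock 4: out=1, reg = 0xBB5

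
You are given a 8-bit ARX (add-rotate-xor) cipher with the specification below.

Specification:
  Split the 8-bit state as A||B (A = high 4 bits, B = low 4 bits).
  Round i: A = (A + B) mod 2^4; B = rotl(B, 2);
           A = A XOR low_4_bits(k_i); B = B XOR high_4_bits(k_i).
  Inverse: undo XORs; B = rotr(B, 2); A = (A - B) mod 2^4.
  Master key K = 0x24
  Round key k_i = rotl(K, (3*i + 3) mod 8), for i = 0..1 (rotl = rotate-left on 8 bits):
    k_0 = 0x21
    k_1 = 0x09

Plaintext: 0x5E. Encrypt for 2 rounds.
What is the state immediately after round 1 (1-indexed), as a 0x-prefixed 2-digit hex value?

s_0 = plaintext = 0x5E
s_1 = Round(s_0, k_0) = 0x29
s_2 = Round(s_1, k_1) = 0x26

0x29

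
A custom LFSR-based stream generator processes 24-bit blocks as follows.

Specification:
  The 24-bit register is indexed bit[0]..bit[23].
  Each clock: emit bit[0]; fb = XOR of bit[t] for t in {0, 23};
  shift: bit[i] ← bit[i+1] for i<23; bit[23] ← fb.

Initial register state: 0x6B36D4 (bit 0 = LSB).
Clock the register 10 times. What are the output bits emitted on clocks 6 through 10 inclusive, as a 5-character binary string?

reg_0 = 0x6B36D4
clock 1: out=0, reg = 0x359B6A
clock 2: out=0, reg = 0x1ACDB5
clock 3: out=1, reg = 0x8D66DA
clock 4: out=0, reg = 0xC6B36D
clock 5: out=1, reg = 0x6359B6
clock 6: out=0, reg = 0x31ACDB
clock 7: out=1, reg = 0x98D66D
clock 8: out=1, reg = 0x4C6B36
clock 9: out=0, reg = 0x26359B
clock 10: out=1, reg = 0x931ACD

01101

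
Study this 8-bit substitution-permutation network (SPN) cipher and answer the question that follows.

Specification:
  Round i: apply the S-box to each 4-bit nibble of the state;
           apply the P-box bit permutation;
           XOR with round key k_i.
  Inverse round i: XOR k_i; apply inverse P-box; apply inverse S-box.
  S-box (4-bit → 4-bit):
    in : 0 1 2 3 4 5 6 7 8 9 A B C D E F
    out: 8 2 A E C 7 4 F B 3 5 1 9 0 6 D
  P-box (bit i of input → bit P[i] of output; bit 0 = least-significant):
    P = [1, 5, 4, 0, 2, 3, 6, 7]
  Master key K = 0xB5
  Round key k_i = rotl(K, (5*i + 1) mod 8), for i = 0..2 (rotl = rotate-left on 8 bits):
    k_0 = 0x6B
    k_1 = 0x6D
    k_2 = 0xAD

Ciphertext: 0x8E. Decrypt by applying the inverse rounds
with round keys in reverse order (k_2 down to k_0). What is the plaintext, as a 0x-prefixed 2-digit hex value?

0x21

s_0 = ciphertext = 0x8E
s_1 = InvRound(s_0, k_2) = 0xD8
s_2 = InvRound(s_1, k_1) = 0xC3
s_3 = InvRound(s_2, k_0) = 0x21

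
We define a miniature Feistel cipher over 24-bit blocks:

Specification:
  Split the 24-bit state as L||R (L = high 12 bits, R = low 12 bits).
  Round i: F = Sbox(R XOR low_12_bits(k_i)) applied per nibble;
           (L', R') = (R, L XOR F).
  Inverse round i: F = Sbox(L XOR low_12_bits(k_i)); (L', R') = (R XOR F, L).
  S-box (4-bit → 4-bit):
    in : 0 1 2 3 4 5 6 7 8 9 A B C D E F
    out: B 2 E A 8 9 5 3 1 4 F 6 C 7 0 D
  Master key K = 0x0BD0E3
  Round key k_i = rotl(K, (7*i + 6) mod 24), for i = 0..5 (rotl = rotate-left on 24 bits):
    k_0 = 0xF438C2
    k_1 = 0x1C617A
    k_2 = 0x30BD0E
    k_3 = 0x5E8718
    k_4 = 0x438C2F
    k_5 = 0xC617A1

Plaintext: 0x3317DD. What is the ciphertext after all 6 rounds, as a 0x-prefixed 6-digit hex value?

0x9105C8

s_0 = plaintext = 0x3317DD
s_1 = Round(s_0, k_0) = 0x7DDE1C
s_2 = Round(s_1, k_1) = 0xE1CA88
s_3 = Round(s_2, k_2) = 0xA88D09
s_4 = Round(s_3, k_3) = 0xD095AA
s_5 = Round(s_4, k_4) = 0x5AA910
s_6 = Round(s_5, k_5) = 0x9105C8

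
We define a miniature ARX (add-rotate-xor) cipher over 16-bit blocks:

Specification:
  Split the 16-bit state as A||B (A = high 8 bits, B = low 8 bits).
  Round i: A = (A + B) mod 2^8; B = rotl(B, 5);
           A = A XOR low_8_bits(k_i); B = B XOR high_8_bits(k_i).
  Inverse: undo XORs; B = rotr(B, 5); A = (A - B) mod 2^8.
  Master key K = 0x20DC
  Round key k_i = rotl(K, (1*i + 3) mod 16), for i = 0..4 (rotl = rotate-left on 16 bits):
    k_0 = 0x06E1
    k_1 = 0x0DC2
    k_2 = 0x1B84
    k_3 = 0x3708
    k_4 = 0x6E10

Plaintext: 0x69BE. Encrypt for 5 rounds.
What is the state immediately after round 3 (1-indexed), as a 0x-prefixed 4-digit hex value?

s_0 = plaintext = 0x69BE
s_1 = Round(s_0, k_0) = 0xC6D1
s_2 = Round(s_1, k_1) = 0x5537
s_3 = Round(s_2, k_2) = 0x08FD
s_4 = Round(s_3, k_3) = 0x0D88
s_5 = Round(s_4, k_4) = 0x857F

0x08FD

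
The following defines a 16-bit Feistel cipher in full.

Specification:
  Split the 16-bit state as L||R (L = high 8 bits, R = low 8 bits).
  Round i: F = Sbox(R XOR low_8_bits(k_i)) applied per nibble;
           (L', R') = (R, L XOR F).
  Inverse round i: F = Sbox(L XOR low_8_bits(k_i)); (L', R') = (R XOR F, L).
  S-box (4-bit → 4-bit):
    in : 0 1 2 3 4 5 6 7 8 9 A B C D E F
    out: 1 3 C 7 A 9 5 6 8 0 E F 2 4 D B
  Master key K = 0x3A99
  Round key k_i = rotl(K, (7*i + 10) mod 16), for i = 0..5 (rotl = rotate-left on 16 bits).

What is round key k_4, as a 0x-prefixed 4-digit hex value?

0xA64E

K = 0x3A99
k_0 = rotl(K, (7*0+10) mod 16) = rotl(K, 10) = 0x64EA
k_1 = rotl(K, (7*1+10) mod 16) = rotl(K, 1) = 0x7532
k_2 = rotl(K, (7*2+10) mod 16) = rotl(K, 8) = 0x993A
k_3 = rotl(K, (7*3+10) mod 16) = rotl(K, 15) = 0x9D4C
k_4 = rotl(K, (7*4+10) mod 16) = rotl(K, 6) = 0xA64E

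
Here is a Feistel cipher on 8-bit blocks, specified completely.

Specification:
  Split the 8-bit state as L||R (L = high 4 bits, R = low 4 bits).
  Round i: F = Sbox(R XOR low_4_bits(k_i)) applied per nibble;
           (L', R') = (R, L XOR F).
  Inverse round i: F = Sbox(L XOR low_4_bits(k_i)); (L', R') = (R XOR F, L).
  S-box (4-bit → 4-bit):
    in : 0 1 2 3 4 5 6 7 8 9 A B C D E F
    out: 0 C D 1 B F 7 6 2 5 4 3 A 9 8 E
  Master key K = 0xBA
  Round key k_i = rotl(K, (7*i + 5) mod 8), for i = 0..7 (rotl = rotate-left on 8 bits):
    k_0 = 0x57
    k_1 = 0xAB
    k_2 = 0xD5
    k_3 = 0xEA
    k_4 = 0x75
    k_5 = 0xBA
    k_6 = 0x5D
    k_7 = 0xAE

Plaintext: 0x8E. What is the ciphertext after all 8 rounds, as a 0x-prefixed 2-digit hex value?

0x8A

s_0 = plaintext = 0x8E
s_1 = Round(s_0, k_0) = 0xED
s_2 = Round(s_1, k_1) = 0xD9
s_3 = Round(s_2, k_2) = 0x97
s_4 = Round(s_3, k_3) = 0x70
s_5 = Round(s_4, k_4) = 0x08
s_6 = Round(s_5, k_5) = 0x8D
s_7 = Round(s_6, k_6) = 0xD8
s_8 = Round(s_7, k_7) = 0x8A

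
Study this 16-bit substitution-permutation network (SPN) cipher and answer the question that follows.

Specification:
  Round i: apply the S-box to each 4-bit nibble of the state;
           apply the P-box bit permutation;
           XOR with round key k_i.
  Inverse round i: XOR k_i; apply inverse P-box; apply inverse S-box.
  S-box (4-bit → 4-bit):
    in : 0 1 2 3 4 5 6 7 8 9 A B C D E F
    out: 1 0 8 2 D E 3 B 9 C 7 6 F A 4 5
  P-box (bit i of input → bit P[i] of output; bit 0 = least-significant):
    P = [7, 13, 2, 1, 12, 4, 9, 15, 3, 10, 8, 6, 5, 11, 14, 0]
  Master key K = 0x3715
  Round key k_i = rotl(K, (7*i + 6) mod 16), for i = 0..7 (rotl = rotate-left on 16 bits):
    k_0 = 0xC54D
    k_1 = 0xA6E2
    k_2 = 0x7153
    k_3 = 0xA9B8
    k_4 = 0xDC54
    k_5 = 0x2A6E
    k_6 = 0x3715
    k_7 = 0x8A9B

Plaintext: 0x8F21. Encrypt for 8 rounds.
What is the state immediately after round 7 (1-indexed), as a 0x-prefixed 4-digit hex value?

s_0 = plaintext = 0x8F21
s_1 = Round(s_0, k_0) = 0x4464
s_2 = Round(s_1, k_1) = 0xF71D
s_3 = Round(s_2, k_2) = 0x1539
s_4 = Round(s_3, k_3) = 0xACEE
s_5 = Round(s_4, k_4) = 0x9338
s_6 = Round(s_5, k_5) = 0x6EFD
s_7 = Round(s_6, k_6) = 0x0C37
s_8 = Round(s_7, k_7) = 0xAF61

0x0C37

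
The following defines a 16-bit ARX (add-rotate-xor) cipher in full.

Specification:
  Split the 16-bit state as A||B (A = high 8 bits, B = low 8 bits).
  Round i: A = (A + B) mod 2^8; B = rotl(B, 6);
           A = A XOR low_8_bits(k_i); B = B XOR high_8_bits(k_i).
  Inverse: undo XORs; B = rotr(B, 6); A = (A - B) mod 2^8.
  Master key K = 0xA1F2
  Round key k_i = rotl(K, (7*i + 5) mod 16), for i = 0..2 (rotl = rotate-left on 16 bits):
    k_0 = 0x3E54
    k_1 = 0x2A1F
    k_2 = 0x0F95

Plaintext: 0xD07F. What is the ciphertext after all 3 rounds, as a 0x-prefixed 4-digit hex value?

s_0 = plaintext = 0xD07F
s_1 = Round(s_0, k_0) = 0x1BE1
s_2 = Round(s_1, k_1) = 0xE352
s_3 = Round(s_2, k_2) = 0xA09B

0xA09B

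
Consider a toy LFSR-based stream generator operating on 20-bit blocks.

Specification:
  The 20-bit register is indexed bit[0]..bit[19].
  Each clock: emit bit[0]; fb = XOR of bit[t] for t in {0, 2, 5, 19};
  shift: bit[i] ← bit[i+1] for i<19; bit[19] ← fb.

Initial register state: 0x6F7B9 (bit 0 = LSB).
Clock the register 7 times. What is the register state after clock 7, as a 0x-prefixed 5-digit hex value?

reg_0 = 0x6F7B9
clock 1: out=1, reg = 0x37BDC
clock 2: out=0, reg = 0x9BDEE
clock 3: out=0, reg = 0xCDEF7
clock 4: out=1, reg = 0x66F7B
clock 5: out=1, reg = 0x337BD
clock 6: out=1, reg = 0x99BDE
clock 7: out=0, reg = 0x4CDEF

0x4CDEF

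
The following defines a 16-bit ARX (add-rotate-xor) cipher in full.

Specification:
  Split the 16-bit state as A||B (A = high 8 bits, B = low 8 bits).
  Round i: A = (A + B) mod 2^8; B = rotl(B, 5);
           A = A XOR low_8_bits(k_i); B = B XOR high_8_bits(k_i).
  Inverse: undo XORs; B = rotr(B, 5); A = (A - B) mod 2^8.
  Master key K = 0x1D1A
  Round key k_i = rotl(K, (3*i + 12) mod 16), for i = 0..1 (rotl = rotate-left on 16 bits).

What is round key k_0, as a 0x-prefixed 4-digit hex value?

0xA1D1

K = 0x1D1A
k_0 = rotl(K, (3*0+12) mod 16) = rotl(K, 12) = 0xA1D1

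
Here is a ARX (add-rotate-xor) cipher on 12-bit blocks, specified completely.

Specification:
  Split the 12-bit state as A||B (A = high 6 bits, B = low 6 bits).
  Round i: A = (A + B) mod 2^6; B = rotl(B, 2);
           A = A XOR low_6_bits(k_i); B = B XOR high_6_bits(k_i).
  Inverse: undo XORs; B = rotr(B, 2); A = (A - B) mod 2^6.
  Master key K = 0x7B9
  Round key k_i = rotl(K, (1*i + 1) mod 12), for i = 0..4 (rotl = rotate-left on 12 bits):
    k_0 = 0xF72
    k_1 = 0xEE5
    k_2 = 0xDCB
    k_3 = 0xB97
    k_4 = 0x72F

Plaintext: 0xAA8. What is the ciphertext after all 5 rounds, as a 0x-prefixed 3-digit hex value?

s_0 = plaintext = 0xAA8
s_1 = Round(s_0, k_0) = 0x81F
s_2 = Round(s_1, k_1) = 0x686
s_3 = Round(s_2, k_2) = 0xAEF
s_4 = Round(s_3, k_3) = 0x350
s_5 = Round(s_4, k_4) = 0xC9D

0xC9D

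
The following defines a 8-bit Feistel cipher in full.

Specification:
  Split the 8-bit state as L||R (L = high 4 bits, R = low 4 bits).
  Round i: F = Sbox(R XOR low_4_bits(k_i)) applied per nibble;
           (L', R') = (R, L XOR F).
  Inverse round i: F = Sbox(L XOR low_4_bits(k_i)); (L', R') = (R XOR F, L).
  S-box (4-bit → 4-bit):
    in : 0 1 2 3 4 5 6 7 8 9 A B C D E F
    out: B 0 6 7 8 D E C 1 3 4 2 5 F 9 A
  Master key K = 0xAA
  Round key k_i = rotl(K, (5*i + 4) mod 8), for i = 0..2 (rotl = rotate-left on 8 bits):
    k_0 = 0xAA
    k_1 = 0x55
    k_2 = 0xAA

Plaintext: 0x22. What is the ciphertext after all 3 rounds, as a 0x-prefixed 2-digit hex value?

0xCD

s_0 = plaintext = 0x22
s_1 = Round(s_0, k_0) = 0x23
s_2 = Round(s_1, k_1) = 0x3C
s_3 = Round(s_2, k_2) = 0xCD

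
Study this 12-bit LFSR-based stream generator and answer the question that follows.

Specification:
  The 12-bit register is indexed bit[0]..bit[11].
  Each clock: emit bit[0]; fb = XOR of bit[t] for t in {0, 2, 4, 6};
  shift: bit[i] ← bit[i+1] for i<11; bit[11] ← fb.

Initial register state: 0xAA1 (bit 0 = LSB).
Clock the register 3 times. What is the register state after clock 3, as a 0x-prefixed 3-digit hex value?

reg_0 = 0xAA1
clock 1: out=1, reg = 0xD50
clock 2: out=0, reg = 0x6A8
clock 3: out=0, reg = 0x354

0x354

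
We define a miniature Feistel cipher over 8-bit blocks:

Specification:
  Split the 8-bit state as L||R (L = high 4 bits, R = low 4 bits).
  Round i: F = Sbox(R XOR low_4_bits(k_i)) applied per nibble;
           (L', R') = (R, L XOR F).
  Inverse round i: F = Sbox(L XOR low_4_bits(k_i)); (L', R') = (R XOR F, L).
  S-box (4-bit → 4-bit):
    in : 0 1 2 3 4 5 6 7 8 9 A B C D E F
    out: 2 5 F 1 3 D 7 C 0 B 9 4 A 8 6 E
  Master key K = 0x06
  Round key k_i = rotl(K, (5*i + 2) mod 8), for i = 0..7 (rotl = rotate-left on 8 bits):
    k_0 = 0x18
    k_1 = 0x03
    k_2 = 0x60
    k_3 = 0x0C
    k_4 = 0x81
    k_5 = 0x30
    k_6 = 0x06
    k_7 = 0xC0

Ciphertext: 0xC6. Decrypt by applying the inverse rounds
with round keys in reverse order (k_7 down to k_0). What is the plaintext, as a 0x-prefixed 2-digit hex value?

s_0 = ciphertext = 0xC6
s_1 = InvRound(s_0, k_7) = 0xCC
s_2 = InvRound(s_1, k_6) = 0x5C
s_3 = InvRound(s_2, k_5) = 0x15
s_4 = InvRound(s_3, k_4) = 0x71
s_5 = InvRound(s_4, k_3) = 0x57
s_6 = InvRound(s_5, k_2) = 0xA5
s_7 = InvRound(s_6, k_1) = 0xEA
s_8 = InvRound(s_7, k_0) = 0xDE

0xDE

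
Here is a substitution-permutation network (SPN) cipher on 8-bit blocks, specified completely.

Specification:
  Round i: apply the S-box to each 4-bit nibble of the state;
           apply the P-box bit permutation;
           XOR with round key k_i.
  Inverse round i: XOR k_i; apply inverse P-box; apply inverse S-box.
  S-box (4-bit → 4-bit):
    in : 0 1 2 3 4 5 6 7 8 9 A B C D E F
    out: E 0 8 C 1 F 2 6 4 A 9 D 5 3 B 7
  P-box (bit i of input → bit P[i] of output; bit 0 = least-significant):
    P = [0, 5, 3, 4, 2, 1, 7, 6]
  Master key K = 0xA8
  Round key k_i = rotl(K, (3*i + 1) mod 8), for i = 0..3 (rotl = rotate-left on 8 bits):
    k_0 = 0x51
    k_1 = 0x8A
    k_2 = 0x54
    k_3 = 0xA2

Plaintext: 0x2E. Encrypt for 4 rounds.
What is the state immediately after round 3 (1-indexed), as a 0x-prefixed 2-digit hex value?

0xC2

s_0 = plaintext = 0x2E
s_1 = Round(s_0, k_0) = 0x20
s_2 = Round(s_1, k_1) = 0xF2
s_3 = Round(s_2, k_2) = 0xC2
s_4 = Round(s_3, k_3) = 0x36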